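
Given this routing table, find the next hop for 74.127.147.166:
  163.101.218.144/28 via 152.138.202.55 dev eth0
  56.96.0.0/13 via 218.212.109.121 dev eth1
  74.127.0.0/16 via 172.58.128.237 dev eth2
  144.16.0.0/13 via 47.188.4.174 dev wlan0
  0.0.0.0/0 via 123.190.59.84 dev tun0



Longest prefix match for 74.127.147.166:
  /28 163.101.218.144: no
  /13 56.96.0.0: no
  /16 74.127.0.0: MATCH
  /13 144.16.0.0: no
  /0 0.0.0.0: MATCH
Selected: next-hop 172.58.128.237 via eth2 (matched /16)


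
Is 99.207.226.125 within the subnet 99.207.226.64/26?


Subnet network: 99.207.226.64
Test IP AND mask: 99.207.226.64
Yes, 99.207.226.125 is in 99.207.226.64/26


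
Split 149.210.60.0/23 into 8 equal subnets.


New prefix = 23 + 3 = 26
Each subnet has 64 addresses
  149.210.60.0/26
  149.210.60.64/26
  149.210.60.128/26
  149.210.60.192/26
  149.210.61.0/26
  149.210.61.64/26
  149.210.61.128/26
  149.210.61.192/26
Subnets: 149.210.60.0/26, 149.210.60.64/26, 149.210.60.128/26, 149.210.60.192/26, 149.210.61.0/26, 149.210.61.64/26, 149.210.61.128/26, 149.210.61.192/26


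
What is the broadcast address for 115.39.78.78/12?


Network: 115.32.0.0/12
Host bits = 20
Set all host bits to 1:
Broadcast: 115.47.255.255


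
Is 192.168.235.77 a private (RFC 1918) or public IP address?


RFC 1918 private ranges:
  10.0.0.0/8 (10.0.0.0 - 10.255.255.255)
  172.16.0.0/12 (172.16.0.0 - 172.31.255.255)
  192.168.0.0/16 (192.168.0.0 - 192.168.255.255)
Private (in 192.168.0.0/16)


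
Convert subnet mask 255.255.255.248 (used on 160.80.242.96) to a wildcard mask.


Subnet mask: 255.255.255.248
Wildcard = 255.255.255.255 - subnet mask
255 - 255 = 0
255 - 255 = 0
255 - 255 = 0
255 - 248 = 7
Wildcard: 0.0.0.7


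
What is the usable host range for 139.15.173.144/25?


Network: 139.15.173.128
Broadcast: 139.15.173.255
First usable = network + 1
Last usable = broadcast - 1
Range: 139.15.173.129 to 139.15.173.254


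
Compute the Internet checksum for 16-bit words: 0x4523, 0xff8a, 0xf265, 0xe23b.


Sum all words (with carry folding):
+ 0x4523 = 0x4523
+ 0xff8a = 0x44ae
+ 0xf265 = 0x3714
+ 0xe23b = 0x1950
One's complement: ~0x1950
Checksum = 0xe6af


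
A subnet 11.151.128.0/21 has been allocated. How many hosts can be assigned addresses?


Host bits = 32 - 21 = 11
Total addresses = 2^11 = 2048
Usable = total - 2 (network and broadcast)
Usable hosts: 2046


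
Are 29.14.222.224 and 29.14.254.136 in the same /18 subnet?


Mask: 255.255.192.0
29.14.222.224 AND mask = 29.14.192.0
29.14.254.136 AND mask = 29.14.192.0
Yes, same subnet (29.14.192.0)


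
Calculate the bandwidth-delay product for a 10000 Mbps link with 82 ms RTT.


BDP = bandwidth * RTT
= 10000 Mbps * 82 ms
= 10000 * 1e6 * 82 / 1000 bits
= 820000000 bits
= 102500000 bytes
= 100097.6562 KB
BDP = 820000000 bits (102500000 bytes)


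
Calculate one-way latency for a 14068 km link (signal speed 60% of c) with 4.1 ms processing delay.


Speed = 0.6 * 3e5 km/s = 180000 km/s
Propagation delay = 14068 / 180000 = 0.0782 s = 78.1556 ms
Processing delay = 4.1 ms
Total one-way latency = 82.2556 ms


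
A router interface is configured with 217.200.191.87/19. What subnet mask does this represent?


/19 means 19 network bits, 13 host bits
Binary: 11111111111111111110000000000000
Mask: 255.255.224.0


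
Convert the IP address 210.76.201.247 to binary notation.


210 = 11010010
76 = 01001100
201 = 11001001
247 = 11110111
Binary: 11010010.01001100.11001001.11110111


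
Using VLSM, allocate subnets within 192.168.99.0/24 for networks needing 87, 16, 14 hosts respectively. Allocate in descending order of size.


87 hosts -> /25 (126 usable): 192.168.99.0/25
16 hosts -> /27 (30 usable): 192.168.99.128/27
14 hosts -> /28 (14 usable): 192.168.99.160/28
Allocation: 192.168.99.0/25 (87 hosts, 126 usable); 192.168.99.128/27 (16 hosts, 30 usable); 192.168.99.160/28 (14 hosts, 14 usable)


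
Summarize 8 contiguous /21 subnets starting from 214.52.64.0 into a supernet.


Original prefix: /21
Number of subnets: 8 = 2^3
New prefix = 21 - 3 = 18
Supernet: 214.52.64.0/18


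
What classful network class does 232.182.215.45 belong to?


First octet: 232
Binary: 11101000
1110xxxx -> Class D (224-239)
Class D (multicast), default mask N/A


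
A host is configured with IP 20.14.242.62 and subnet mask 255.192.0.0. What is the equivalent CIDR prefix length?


Binary: 11111111.11000000.00000000.00000000
Count leading 1s
Prefix: /10


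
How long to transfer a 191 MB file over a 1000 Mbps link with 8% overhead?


Effective throughput = 1000 * (1 - 8/100) = 920 Mbps
File size in Mb = 191 * 8 = 1528 Mb
Time = 1528 / 920
Time = 1.6609 seconds


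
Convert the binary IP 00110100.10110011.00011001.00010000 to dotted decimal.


00110100 = 52
10110011 = 179
00011001 = 25
00010000 = 16
IP: 52.179.25.16


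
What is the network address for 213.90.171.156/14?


IP:   11010101.01011010.10101011.10011100
Mask: 11111111.11111100.00000000.00000000
AND operation:
Net:  11010101.01011000.00000000.00000000
Network: 213.88.0.0/14


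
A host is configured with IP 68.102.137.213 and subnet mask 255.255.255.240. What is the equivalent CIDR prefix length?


Binary: 11111111.11111111.11111111.11110000
Count leading 1s
Prefix: /28


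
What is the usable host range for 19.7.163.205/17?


Network: 19.7.128.0
Broadcast: 19.7.255.255
First usable = network + 1
Last usable = broadcast - 1
Range: 19.7.128.1 to 19.7.255.254


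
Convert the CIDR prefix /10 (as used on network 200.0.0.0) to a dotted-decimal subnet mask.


/10 means 10 network bits, 22 host bits
Binary: 11111111110000000000000000000000
Mask: 255.192.0.0


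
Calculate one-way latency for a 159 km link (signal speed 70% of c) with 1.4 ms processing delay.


Speed = 0.7 * 3e5 km/s = 210000 km/s
Propagation delay = 159 / 210000 = 0.0008 s = 0.7571 ms
Processing delay = 1.4 ms
Total one-way latency = 2.1571 ms


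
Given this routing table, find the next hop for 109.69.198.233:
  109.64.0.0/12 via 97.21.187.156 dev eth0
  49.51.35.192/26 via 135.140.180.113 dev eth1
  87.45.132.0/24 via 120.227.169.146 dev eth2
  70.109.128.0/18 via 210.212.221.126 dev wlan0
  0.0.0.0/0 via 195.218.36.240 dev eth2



Longest prefix match for 109.69.198.233:
  /12 109.64.0.0: MATCH
  /26 49.51.35.192: no
  /24 87.45.132.0: no
  /18 70.109.128.0: no
  /0 0.0.0.0: MATCH
Selected: next-hop 97.21.187.156 via eth0 (matched /12)


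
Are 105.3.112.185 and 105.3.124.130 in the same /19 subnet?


Mask: 255.255.224.0
105.3.112.185 AND mask = 105.3.96.0
105.3.124.130 AND mask = 105.3.96.0
Yes, same subnet (105.3.96.0)


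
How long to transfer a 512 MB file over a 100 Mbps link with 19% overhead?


Effective throughput = 100 * (1 - 19/100) = 81 Mbps
File size in Mb = 512 * 8 = 4096 Mb
Time = 4096 / 81
Time = 50.5679 seconds


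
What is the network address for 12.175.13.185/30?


IP:   00001100.10101111.00001101.10111001
Mask: 11111111.11111111.11111111.11111100
AND operation:
Net:  00001100.10101111.00001101.10111000
Network: 12.175.13.184/30


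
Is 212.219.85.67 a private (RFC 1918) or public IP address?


RFC 1918 private ranges:
  10.0.0.0/8 (10.0.0.0 - 10.255.255.255)
  172.16.0.0/12 (172.16.0.0 - 172.31.255.255)
  192.168.0.0/16 (192.168.0.0 - 192.168.255.255)
Public (not in any RFC 1918 range)


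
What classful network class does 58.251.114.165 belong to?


First octet: 58
Binary: 00111010
0xxxxxxx -> Class A (1-126)
Class A, default mask 255.0.0.0 (/8)


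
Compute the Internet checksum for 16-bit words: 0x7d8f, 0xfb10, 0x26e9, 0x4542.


Sum all words (with carry folding):
+ 0x7d8f = 0x7d8f
+ 0xfb10 = 0x78a0
+ 0x26e9 = 0x9f89
+ 0x4542 = 0xe4cb
One's complement: ~0xe4cb
Checksum = 0x1b34


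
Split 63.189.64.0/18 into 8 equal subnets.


New prefix = 18 + 3 = 21
Each subnet has 2048 addresses
  63.189.64.0/21
  63.189.72.0/21
  63.189.80.0/21
  63.189.88.0/21
  63.189.96.0/21
  63.189.104.0/21
  63.189.112.0/21
  63.189.120.0/21
Subnets: 63.189.64.0/21, 63.189.72.0/21, 63.189.80.0/21, 63.189.88.0/21, 63.189.96.0/21, 63.189.104.0/21, 63.189.112.0/21, 63.189.120.0/21


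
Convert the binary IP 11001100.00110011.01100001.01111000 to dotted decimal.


11001100 = 204
00110011 = 51
01100001 = 97
01111000 = 120
IP: 204.51.97.120


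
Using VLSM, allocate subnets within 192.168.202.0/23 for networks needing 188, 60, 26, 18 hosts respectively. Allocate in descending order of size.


188 hosts -> /24 (254 usable): 192.168.202.0/24
60 hosts -> /26 (62 usable): 192.168.203.0/26
26 hosts -> /27 (30 usable): 192.168.203.64/27
18 hosts -> /27 (30 usable): 192.168.203.96/27
Allocation: 192.168.202.0/24 (188 hosts, 254 usable); 192.168.203.0/26 (60 hosts, 62 usable); 192.168.203.64/27 (26 hosts, 30 usable); 192.168.203.96/27 (18 hosts, 30 usable)


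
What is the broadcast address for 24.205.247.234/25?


Network: 24.205.247.128/25
Host bits = 7
Set all host bits to 1:
Broadcast: 24.205.247.255


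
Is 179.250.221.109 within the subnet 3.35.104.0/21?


Subnet network: 3.35.104.0
Test IP AND mask: 179.250.216.0
No, 179.250.221.109 is not in 3.35.104.0/21


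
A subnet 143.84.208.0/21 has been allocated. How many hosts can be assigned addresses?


Host bits = 32 - 21 = 11
Total addresses = 2^11 = 2048
Usable = total - 2 (network and broadcast)
Usable hosts: 2046


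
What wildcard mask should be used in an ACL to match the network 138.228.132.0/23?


Subnet mask: 255.255.254.0
Wildcard = 255.255.255.255 - subnet mask
255 - 255 = 0
255 - 255 = 0
255 - 254 = 1
255 - 0 = 255
Wildcard: 0.0.1.255


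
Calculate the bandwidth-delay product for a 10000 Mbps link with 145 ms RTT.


BDP = bandwidth * RTT
= 10000 Mbps * 145 ms
= 10000 * 1e6 * 145 / 1000 bits
= 1450000000 bits
= 181250000 bytes
= 177001.9531 KB
BDP = 1450000000 bits (181250000 bytes)


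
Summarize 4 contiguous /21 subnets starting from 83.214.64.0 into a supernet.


Original prefix: /21
Number of subnets: 4 = 2^2
New prefix = 21 - 2 = 19
Supernet: 83.214.64.0/19


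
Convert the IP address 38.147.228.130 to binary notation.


38 = 00100110
147 = 10010011
228 = 11100100
130 = 10000010
Binary: 00100110.10010011.11100100.10000010


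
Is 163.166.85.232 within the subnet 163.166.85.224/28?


Subnet network: 163.166.85.224
Test IP AND mask: 163.166.85.224
Yes, 163.166.85.232 is in 163.166.85.224/28


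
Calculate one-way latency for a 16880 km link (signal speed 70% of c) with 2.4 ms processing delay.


Speed = 0.7 * 3e5 km/s = 210000 km/s
Propagation delay = 16880 / 210000 = 0.0804 s = 80.381 ms
Processing delay = 2.4 ms
Total one-way latency = 82.781 ms


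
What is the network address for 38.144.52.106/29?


IP:   00100110.10010000.00110100.01101010
Mask: 11111111.11111111.11111111.11111000
AND operation:
Net:  00100110.10010000.00110100.01101000
Network: 38.144.52.104/29


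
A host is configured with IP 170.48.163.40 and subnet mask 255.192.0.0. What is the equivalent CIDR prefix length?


Binary: 11111111.11000000.00000000.00000000
Count leading 1s
Prefix: /10


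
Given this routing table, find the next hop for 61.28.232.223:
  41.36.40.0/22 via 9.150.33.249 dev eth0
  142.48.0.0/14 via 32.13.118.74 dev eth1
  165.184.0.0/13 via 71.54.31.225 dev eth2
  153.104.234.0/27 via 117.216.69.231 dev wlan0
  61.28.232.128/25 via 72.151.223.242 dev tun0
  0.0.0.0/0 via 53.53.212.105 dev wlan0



Longest prefix match for 61.28.232.223:
  /22 41.36.40.0: no
  /14 142.48.0.0: no
  /13 165.184.0.0: no
  /27 153.104.234.0: no
  /25 61.28.232.128: MATCH
  /0 0.0.0.0: MATCH
Selected: next-hop 72.151.223.242 via tun0 (matched /25)


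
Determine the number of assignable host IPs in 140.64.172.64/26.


Host bits = 32 - 26 = 6
Total addresses = 2^6 = 64
Usable = total - 2 (network and broadcast)
Usable hosts: 62


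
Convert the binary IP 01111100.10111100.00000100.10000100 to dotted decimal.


01111100 = 124
10111100 = 188
00000100 = 4
10000100 = 132
IP: 124.188.4.132


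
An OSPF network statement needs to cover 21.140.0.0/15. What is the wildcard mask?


Subnet mask: 255.254.0.0
Wildcard = 255.255.255.255 - subnet mask
255 - 255 = 0
255 - 254 = 1
255 - 0 = 255
255 - 0 = 255
Wildcard: 0.1.255.255


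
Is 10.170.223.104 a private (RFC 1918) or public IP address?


RFC 1918 private ranges:
  10.0.0.0/8 (10.0.0.0 - 10.255.255.255)
  172.16.0.0/12 (172.16.0.0 - 172.31.255.255)
  192.168.0.0/16 (192.168.0.0 - 192.168.255.255)
Private (in 10.0.0.0/8)


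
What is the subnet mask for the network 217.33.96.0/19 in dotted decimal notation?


/19 means 19 network bits, 13 host bits
Binary: 11111111111111111110000000000000
Mask: 255.255.224.0


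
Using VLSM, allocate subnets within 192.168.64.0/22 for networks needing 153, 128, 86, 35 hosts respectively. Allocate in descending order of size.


153 hosts -> /24 (254 usable): 192.168.64.0/24
128 hosts -> /24 (254 usable): 192.168.65.0/24
86 hosts -> /25 (126 usable): 192.168.66.0/25
35 hosts -> /26 (62 usable): 192.168.66.128/26
Allocation: 192.168.64.0/24 (153 hosts, 254 usable); 192.168.65.0/24 (128 hosts, 254 usable); 192.168.66.0/25 (86 hosts, 126 usable); 192.168.66.128/26 (35 hosts, 62 usable)


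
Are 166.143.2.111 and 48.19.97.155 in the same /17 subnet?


Mask: 255.255.128.0
166.143.2.111 AND mask = 166.143.0.0
48.19.97.155 AND mask = 48.19.0.0
No, different subnets (166.143.0.0 vs 48.19.0.0)


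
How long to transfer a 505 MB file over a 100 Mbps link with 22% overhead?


Effective throughput = 100 * (1 - 22/100) = 78 Mbps
File size in Mb = 505 * 8 = 4040 Mb
Time = 4040 / 78
Time = 51.7949 seconds


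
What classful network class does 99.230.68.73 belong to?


First octet: 99
Binary: 01100011
0xxxxxxx -> Class A (1-126)
Class A, default mask 255.0.0.0 (/8)


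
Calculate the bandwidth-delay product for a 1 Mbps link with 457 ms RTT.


BDP = bandwidth * RTT
= 1 Mbps * 457 ms
= 1 * 1e6 * 457 / 1000 bits
= 457000 bits
= 57125 bytes
= 55.7861 KB
BDP = 457000 bits (57125 bytes)


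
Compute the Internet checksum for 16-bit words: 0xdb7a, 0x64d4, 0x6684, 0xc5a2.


Sum all words (with carry folding):
+ 0xdb7a = 0xdb7a
+ 0x64d4 = 0x404f
+ 0x6684 = 0xa6d3
+ 0xc5a2 = 0x6c76
One's complement: ~0x6c76
Checksum = 0x9389


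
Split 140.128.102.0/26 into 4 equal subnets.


New prefix = 26 + 2 = 28
Each subnet has 16 addresses
  140.128.102.0/28
  140.128.102.16/28
  140.128.102.32/28
  140.128.102.48/28
Subnets: 140.128.102.0/28, 140.128.102.16/28, 140.128.102.32/28, 140.128.102.48/28


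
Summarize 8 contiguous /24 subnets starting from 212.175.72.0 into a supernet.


Original prefix: /24
Number of subnets: 8 = 2^3
New prefix = 24 - 3 = 21
Supernet: 212.175.72.0/21


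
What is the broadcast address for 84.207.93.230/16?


Network: 84.207.0.0/16
Host bits = 16
Set all host bits to 1:
Broadcast: 84.207.255.255


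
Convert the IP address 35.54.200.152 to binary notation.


35 = 00100011
54 = 00110110
200 = 11001000
152 = 10011000
Binary: 00100011.00110110.11001000.10011000


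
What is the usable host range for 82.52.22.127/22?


Network: 82.52.20.0
Broadcast: 82.52.23.255
First usable = network + 1
Last usable = broadcast - 1
Range: 82.52.20.1 to 82.52.23.254


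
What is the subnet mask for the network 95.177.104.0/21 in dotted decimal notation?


/21 means 21 network bits, 11 host bits
Binary: 11111111111111111111100000000000
Mask: 255.255.248.0


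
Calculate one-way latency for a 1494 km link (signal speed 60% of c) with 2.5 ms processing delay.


Speed = 0.6 * 3e5 km/s = 180000 km/s
Propagation delay = 1494 / 180000 = 0.0083 s = 8.3 ms
Processing delay = 2.5 ms
Total one-way latency = 10.8 ms


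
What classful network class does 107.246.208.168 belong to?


First octet: 107
Binary: 01101011
0xxxxxxx -> Class A (1-126)
Class A, default mask 255.0.0.0 (/8)


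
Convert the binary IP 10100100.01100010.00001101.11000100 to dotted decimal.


10100100 = 164
01100010 = 98
00001101 = 13
11000100 = 196
IP: 164.98.13.196


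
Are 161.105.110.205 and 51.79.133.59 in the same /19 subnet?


Mask: 255.255.224.0
161.105.110.205 AND mask = 161.105.96.0
51.79.133.59 AND mask = 51.79.128.0
No, different subnets (161.105.96.0 vs 51.79.128.0)


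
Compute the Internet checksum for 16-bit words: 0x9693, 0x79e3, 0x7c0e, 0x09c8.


Sum all words (with carry folding):
+ 0x9693 = 0x9693
+ 0x79e3 = 0x1077
+ 0x7c0e = 0x8c85
+ 0x09c8 = 0x964d
One's complement: ~0x964d
Checksum = 0x69b2


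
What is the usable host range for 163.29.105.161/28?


Network: 163.29.105.160
Broadcast: 163.29.105.175
First usable = network + 1
Last usable = broadcast - 1
Range: 163.29.105.161 to 163.29.105.174


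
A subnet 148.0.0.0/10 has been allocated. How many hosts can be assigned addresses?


Host bits = 32 - 10 = 22
Total addresses = 2^22 = 4194304
Usable = total - 2 (network and broadcast)
Usable hosts: 4194302


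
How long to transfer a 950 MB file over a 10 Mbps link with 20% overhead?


Effective throughput = 10 * (1 - 20/100) = 8 Mbps
File size in Mb = 950 * 8 = 7600 Mb
Time = 7600 / 8
Time = 950 seconds


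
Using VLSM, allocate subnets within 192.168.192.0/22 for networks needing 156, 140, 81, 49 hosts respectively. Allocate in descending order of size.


156 hosts -> /24 (254 usable): 192.168.192.0/24
140 hosts -> /24 (254 usable): 192.168.193.0/24
81 hosts -> /25 (126 usable): 192.168.194.0/25
49 hosts -> /26 (62 usable): 192.168.194.128/26
Allocation: 192.168.192.0/24 (156 hosts, 254 usable); 192.168.193.0/24 (140 hosts, 254 usable); 192.168.194.0/25 (81 hosts, 126 usable); 192.168.194.128/26 (49 hosts, 62 usable)


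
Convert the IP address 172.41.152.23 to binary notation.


172 = 10101100
41 = 00101001
152 = 10011000
23 = 00010111
Binary: 10101100.00101001.10011000.00010111


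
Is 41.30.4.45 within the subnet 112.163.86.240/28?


Subnet network: 112.163.86.240
Test IP AND mask: 41.30.4.32
No, 41.30.4.45 is not in 112.163.86.240/28


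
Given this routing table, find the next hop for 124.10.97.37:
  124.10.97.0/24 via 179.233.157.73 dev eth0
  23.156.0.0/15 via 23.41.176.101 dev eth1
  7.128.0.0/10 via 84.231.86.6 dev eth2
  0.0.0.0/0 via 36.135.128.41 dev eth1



Longest prefix match for 124.10.97.37:
  /24 124.10.97.0: MATCH
  /15 23.156.0.0: no
  /10 7.128.0.0: no
  /0 0.0.0.0: MATCH
Selected: next-hop 179.233.157.73 via eth0 (matched /24)


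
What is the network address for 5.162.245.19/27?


IP:   00000101.10100010.11110101.00010011
Mask: 11111111.11111111.11111111.11100000
AND operation:
Net:  00000101.10100010.11110101.00000000
Network: 5.162.245.0/27


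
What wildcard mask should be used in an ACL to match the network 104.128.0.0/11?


Subnet mask: 255.224.0.0
Wildcard = 255.255.255.255 - subnet mask
255 - 255 = 0
255 - 224 = 31
255 - 0 = 255
255 - 0 = 255
Wildcard: 0.31.255.255


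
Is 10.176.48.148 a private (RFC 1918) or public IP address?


RFC 1918 private ranges:
  10.0.0.0/8 (10.0.0.0 - 10.255.255.255)
  172.16.0.0/12 (172.16.0.0 - 172.31.255.255)
  192.168.0.0/16 (192.168.0.0 - 192.168.255.255)
Private (in 10.0.0.0/8)


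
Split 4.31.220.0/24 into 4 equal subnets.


New prefix = 24 + 2 = 26
Each subnet has 64 addresses
  4.31.220.0/26
  4.31.220.64/26
  4.31.220.128/26
  4.31.220.192/26
Subnets: 4.31.220.0/26, 4.31.220.64/26, 4.31.220.128/26, 4.31.220.192/26


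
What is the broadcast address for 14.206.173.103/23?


Network: 14.206.172.0/23
Host bits = 9
Set all host bits to 1:
Broadcast: 14.206.173.255


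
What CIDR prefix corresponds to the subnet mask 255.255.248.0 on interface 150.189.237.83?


Binary: 11111111.11111111.11111000.00000000
Count leading 1s
Prefix: /21


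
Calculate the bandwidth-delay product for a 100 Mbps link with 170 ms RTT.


BDP = bandwidth * RTT
= 100 Mbps * 170 ms
= 100 * 1e6 * 170 / 1000 bits
= 17000000 bits
= 2125000 bytes
= 2075.1953 KB
BDP = 17000000 bits (2125000 bytes)


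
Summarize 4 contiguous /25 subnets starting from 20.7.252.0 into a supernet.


Original prefix: /25
Number of subnets: 4 = 2^2
New prefix = 25 - 2 = 23
Supernet: 20.7.252.0/23


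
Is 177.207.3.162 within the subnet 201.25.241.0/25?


Subnet network: 201.25.241.0
Test IP AND mask: 177.207.3.128
No, 177.207.3.162 is not in 201.25.241.0/25


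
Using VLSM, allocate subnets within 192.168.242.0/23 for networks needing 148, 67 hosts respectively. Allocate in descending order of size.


148 hosts -> /24 (254 usable): 192.168.242.0/24
67 hosts -> /25 (126 usable): 192.168.243.0/25
Allocation: 192.168.242.0/24 (148 hosts, 254 usable); 192.168.243.0/25 (67 hosts, 126 usable)


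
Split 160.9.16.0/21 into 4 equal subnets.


New prefix = 21 + 2 = 23
Each subnet has 512 addresses
  160.9.16.0/23
  160.9.18.0/23
  160.9.20.0/23
  160.9.22.0/23
Subnets: 160.9.16.0/23, 160.9.18.0/23, 160.9.20.0/23, 160.9.22.0/23


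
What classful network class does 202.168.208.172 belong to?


First octet: 202
Binary: 11001010
110xxxxx -> Class C (192-223)
Class C, default mask 255.255.255.0 (/24)


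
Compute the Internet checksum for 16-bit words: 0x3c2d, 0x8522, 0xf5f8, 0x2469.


Sum all words (with carry folding):
+ 0x3c2d = 0x3c2d
+ 0x8522 = 0xc14f
+ 0xf5f8 = 0xb748
+ 0x2469 = 0xdbb1
One's complement: ~0xdbb1
Checksum = 0x244e


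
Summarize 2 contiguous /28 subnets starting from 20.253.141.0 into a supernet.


Original prefix: /28
Number of subnets: 2 = 2^1
New prefix = 28 - 1 = 27
Supernet: 20.253.141.0/27


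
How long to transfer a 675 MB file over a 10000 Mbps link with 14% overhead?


Effective throughput = 10000 * (1 - 14/100) = 8600 Mbps
File size in Mb = 675 * 8 = 5400 Mb
Time = 5400 / 8600
Time = 0.6279 seconds


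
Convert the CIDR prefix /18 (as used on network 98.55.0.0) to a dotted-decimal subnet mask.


/18 means 18 network bits, 14 host bits
Binary: 11111111111111111100000000000000
Mask: 255.255.192.0


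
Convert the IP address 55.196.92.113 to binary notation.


55 = 00110111
196 = 11000100
92 = 01011100
113 = 01110001
Binary: 00110111.11000100.01011100.01110001


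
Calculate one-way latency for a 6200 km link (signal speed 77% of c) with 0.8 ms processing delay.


Speed = 0.77 * 3e5 km/s = 231000 km/s
Propagation delay = 6200 / 231000 = 0.0268 s = 26.8398 ms
Processing delay = 0.8 ms
Total one-way latency = 27.6398 ms


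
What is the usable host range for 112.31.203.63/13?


Network: 112.24.0.0
Broadcast: 112.31.255.255
First usable = network + 1
Last usable = broadcast - 1
Range: 112.24.0.1 to 112.31.255.254


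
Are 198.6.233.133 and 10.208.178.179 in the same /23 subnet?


Mask: 255.255.254.0
198.6.233.133 AND mask = 198.6.232.0
10.208.178.179 AND mask = 10.208.178.0
No, different subnets (198.6.232.0 vs 10.208.178.0)


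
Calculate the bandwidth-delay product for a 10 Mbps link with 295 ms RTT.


BDP = bandwidth * RTT
= 10 Mbps * 295 ms
= 10 * 1e6 * 295 / 1000 bits
= 2950000 bits
= 368750 bytes
= 360.1074 KB
BDP = 2950000 bits (368750 bytes)


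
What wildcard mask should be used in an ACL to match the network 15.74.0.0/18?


Subnet mask: 255.255.192.0
Wildcard = 255.255.255.255 - subnet mask
255 - 255 = 0
255 - 255 = 0
255 - 192 = 63
255 - 0 = 255
Wildcard: 0.0.63.255


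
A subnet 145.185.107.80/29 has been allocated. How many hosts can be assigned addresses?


Host bits = 32 - 29 = 3
Total addresses = 2^3 = 8
Usable = total - 2 (network and broadcast)
Usable hosts: 6


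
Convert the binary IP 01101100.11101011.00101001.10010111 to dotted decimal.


01101100 = 108
11101011 = 235
00101001 = 41
10010111 = 151
IP: 108.235.41.151


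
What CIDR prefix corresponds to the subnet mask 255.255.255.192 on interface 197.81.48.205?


Binary: 11111111.11111111.11111111.11000000
Count leading 1s
Prefix: /26


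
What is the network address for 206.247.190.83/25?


IP:   11001110.11110111.10111110.01010011
Mask: 11111111.11111111.11111111.10000000
AND operation:
Net:  11001110.11110111.10111110.00000000
Network: 206.247.190.0/25


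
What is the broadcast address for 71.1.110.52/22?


Network: 71.1.108.0/22
Host bits = 10
Set all host bits to 1:
Broadcast: 71.1.111.255


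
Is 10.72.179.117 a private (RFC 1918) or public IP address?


RFC 1918 private ranges:
  10.0.0.0/8 (10.0.0.0 - 10.255.255.255)
  172.16.0.0/12 (172.16.0.0 - 172.31.255.255)
  192.168.0.0/16 (192.168.0.0 - 192.168.255.255)
Private (in 10.0.0.0/8)


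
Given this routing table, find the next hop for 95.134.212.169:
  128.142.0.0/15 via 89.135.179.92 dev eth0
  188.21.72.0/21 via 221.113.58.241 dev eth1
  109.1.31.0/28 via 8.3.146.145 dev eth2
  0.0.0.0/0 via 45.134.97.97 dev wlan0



Longest prefix match for 95.134.212.169:
  /15 128.142.0.0: no
  /21 188.21.72.0: no
  /28 109.1.31.0: no
  /0 0.0.0.0: MATCH
Selected: next-hop 45.134.97.97 via wlan0 (matched /0)


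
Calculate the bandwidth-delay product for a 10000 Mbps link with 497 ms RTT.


BDP = bandwidth * RTT
= 10000 Mbps * 497 ms
= 10000 * 1e6 * 497 / 1000 bits
= 4970000000 bits
= 621250000 bytes
= 606689.4531 KB
BDP = 4970000000 bits (621250000 bytes)


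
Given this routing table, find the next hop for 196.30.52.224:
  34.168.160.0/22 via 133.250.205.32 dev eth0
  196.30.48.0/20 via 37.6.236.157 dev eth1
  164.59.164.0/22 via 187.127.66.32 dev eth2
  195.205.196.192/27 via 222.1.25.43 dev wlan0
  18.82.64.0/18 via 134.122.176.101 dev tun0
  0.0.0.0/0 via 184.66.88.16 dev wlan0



Longest prefix match for 196.30.52.224:
  /22 34.168.160.0: no
  /20 196.30.48.0: MATCH
  /22 164.59.164.0: no
  /27 195.205.196.192: no
  /18 18.82.64.0: no
  /0 0.0.0.0: MATCH
Selected: next-hop 37.6.236.157 via eth1 (matched /20)


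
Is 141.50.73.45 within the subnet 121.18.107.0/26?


Subnet network: 121.18.107.0
Test IP AND mask: 141.50.73.0
No, 141.50.73.45 is not in 121.18.107.0/26


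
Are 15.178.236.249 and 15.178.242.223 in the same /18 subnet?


Mask: 255.255.192.0
15.178.236.249 AND mask = 15.178.192.0
15.178.242.223 AND mask = 15.178.192.0
Yes, same subnet (15.178.192.0)


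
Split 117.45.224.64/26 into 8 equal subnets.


New prefix = 26 + 3 = 29
Each subnet has 8 addresses
  117.45.224.64/29
  117.45.224.72/29
  117.45.224.80/29
  117.45.224.88/29
  117.45.224.96/29
  117.45.224.104/29
  117.45.224.112/29
  117.45.224.120/29
Subnets: 117.45.224.64/29, 117.45.224.72/29, 117.45.224.80/29, 117.45.224.88/29, 117.45.224.96/29, 117.45.224.104/29, 117.45.224.112/29, 117.45.224.120/29


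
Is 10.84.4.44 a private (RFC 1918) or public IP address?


RFC 1918 private ranges:
  10.0.0.0/8 (10.0.0.0 - 10.255.255.255)
  172.16.0.0/12 (172.16.0.0 - 172.31.255.255)
  192.168.0.0/16 (192.168.0.0 - 192.168.255.255)
Private (in 10.0.0.0/8)


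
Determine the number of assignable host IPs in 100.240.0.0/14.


Host bits = 32 - 14 = 18
Total addresses = 2^18 = 262144
Usable = total - 2 (network and broadcast)
Usable hosts: 262142


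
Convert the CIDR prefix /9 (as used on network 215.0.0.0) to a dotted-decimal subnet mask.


/9 means 9 network bits, 23 host bits
Binary: 11111111100000000000000000000000
Mask: 255.128.0.0


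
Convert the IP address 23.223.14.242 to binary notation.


23 = 00010111
223 = 11011111
14 = 00001110
242 = 11110010
Binary: 00010111.11011111.00001110.11110010


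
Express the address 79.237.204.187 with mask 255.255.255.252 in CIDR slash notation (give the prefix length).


Binary: 11111111.11111111.11111111.11111100
Count leading 1s
Prefix: /30


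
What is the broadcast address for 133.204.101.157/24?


Network: 133.204.101.0/24
Host bits = 8
Set all host bits to 1:
Broadcast: 133.204.101.255


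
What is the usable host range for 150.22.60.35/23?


Network: 150.22.60.0
Broadcast: 150.22.61.255
First usable = network + 1
Last usable = broadcast - 1
Range: 150.22.60.1 to 150.22.61.254


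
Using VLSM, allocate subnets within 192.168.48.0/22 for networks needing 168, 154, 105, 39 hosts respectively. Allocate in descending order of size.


168 hosts -> /24 (254 usable): 192.168.48.0/24
154 hosts -> /24 (254 usable): 192.168.49.0/24
105 hosts -> /25 (126 usable): 192.168.50.0/25
39 hosts -> /26 (62 usable): 192.168.50.128/26
Allocation: 192.168.48.0/24 (168 hosts, 254 usable); 192.168.49.0/24 (154 hosts, 254 usable); 192.168.50.0/25 (105 hosts, 126 usable); 192.168.50.128/26 (39 hosts, 62 usable)


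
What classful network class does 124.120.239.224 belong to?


First octet: 124
Binary: 01111100
0xxxxxxx -> Class A (1-126)
Class A, default mask 255.0.0.0 (/8)


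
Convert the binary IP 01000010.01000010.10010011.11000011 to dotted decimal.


01000010 = 66
01000010 = 66
10010011 = 147
11000011 = 195
IP: 66.66.147.195


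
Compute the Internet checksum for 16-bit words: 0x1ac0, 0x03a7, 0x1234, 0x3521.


Sum all words (with carry folding):
+ 0x1ac0 = 0x1ac0
+ 0x03a7 = 0x1e67
+ 0x1234 = 0x309b
+ 0x3521 = 0x65bc
One's complement: ~0x65bc
Checksum = 0x9a43


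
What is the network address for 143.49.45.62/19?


IP:   10001111.00110001.00101101.00111110
Mask: 11111111.11111111.11100000.00000000
AND operation:
Net:  10001111.00110001.00100000.00000000
Network: 143.49.32.0/19


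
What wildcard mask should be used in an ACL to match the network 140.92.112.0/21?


Subnet mask: 255.255.248.0
Wildcard = 255.255.255.255 - subnet mask
255 - 255 = 0
255 - 255 = 0
255 - 248 = 7
255 - 0 = 255
Wildcard: 0.0.7.255


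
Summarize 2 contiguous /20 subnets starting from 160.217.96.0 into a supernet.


Original prefix: /20
Number of subnets: 2 = 2^1
New prefix = 20 - 1 = 19
Supernet: 160.217.96.0/19


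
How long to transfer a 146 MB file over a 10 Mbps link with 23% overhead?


Effective throughput = 10 * (1 - 23/100) = 7.7 Mbps
File size in Mb = 146 * 8 = 1168 Mb
Time = 1168 / 7.7
Time = 151.6883 seconds


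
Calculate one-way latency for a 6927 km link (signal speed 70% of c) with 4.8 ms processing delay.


Speed = 0.7 * 3e5 km/s = 210000 km/s
Propagation delay = 6927 / 210000 = 0.033 s = 32.9857 ms
Processing delay = 4.8 ms
Total one-way latency = 37.7857 ms


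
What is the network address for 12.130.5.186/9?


IP:   00001100.10000010.00000101.10111010
Mask: 11111111.10000000.00000000.00000000
AND operation:
Net:  00001100.10000000.00000000.00000000
Network: 12.128.0.0/9


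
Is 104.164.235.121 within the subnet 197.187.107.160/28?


Subnet network: 197.187.107.160
Test IP AND mask: 104.164.235.112
No, 104.164.235.121 is not in 197.187.107.160/28


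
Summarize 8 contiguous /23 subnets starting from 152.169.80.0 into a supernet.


Original prefix: /23
Number of subnets: 8 = 2^3
New prefix = 23 - 3 = 20
Supernet: 152.169.80.0/20


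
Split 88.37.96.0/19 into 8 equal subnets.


New prefix = 19 + 3 = 22
Each subnet has 1024 addresses
  88.37.96.0/22
  88.37.100.0/22
  88.37.104.0/22
  88.37.108.0/22
  88.37.112.0/22
  88.37.116.0/22
  88.37.120.0/22
  88.37.124.0/22
Subnets: 88.37.96.0/22, 88.37.100.0/22, 88.37.104.0/22, 88.37.108.0/22, 88.37.112.0/22, 88.37.116.0/22, 88.37.120.0/22, 88.37.124.0/22


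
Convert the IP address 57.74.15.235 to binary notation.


57 = 00111001
74 = 01001010
15 = 00001111
235 = 11101011
Binary: 00111001.01001010.00001111.11101011


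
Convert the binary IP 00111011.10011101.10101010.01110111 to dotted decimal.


00111011 = 59
10011101 = 157
10101010 = 170
01110111 = 119
IP: 59.157.170.119


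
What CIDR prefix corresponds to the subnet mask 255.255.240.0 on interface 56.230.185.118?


Binary: 11111111.11111111.11110000.00000000
Count leading 1s
Prefix: /20


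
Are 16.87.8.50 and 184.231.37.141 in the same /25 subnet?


Mask: 255.255.255.128
16.87.8.50 AND mask = 16.87.8.0
184.231.37.141 AND mask = 184.231.37.128
No, different subnets (16.87.8.0 vs 184.231.37.128)


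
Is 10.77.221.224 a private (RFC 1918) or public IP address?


RFC 1918 private ranges:
  10.0.0.0/8 (10.0.0.0 - 10.255.255.255)
  172.16.0.0/12 (172.16.0.0 - 172.31.255.255)
  192.168.0.0/16 (192.168.0.0 - 192.168.255.255)
Private (in 10.0.0.0/8)


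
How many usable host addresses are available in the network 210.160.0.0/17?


Host bits = 32 - 17 = 15
Total addresses = 2^15 = 32768
Usable = total - 2 (network and broadcast)
Usable hosts: 32766


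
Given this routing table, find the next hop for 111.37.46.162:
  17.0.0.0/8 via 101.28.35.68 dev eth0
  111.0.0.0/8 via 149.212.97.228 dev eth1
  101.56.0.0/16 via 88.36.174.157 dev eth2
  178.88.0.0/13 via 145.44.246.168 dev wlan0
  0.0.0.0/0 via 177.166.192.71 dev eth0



Longest prefix match for 111.37.46.162:
  /8 17.0.0.0: no
  /8 111.0.0.0: MATCH
  /16 101.56.0.0: no
  /13 178.88.0.0: no
  /0 0.0.0.0: MATCH
Selected: next-hop 149.212.97.228 via eth1 (matched /8)


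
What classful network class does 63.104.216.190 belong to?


First octet: 63
Binary: 00111111
0xxxxxxx -> Class A (1-126)
Class A, default mask 255.0.0.0 (/8)


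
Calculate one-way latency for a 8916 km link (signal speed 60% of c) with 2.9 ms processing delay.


Speed = 0.6 * 3e5 km/s = 180000 km/s
Propagation delay = 8916 / 180000 = 0.0495 s = 49.5333 ms
Processing delay = 2.9 ms
Total one-way latency = 52.4333 ms


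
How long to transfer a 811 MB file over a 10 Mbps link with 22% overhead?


Effective throughput = 10 * (1 - 22/100) = 7.8 Mbps
File size in Mb = 811 * 8 = 6488 Mb
Time = 6488 / 7.8
Time = 831.7949 seconds


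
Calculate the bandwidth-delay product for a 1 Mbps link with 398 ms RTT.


BDP = bandwidth * RTT
= 1 Mbps * 398 ms
= 1 * 1e6 * 398 / 1000 bits
= 398000 bits
= 49750 bytes
= 48.584 KB
BDP = 398000 bits (49750 bytes)


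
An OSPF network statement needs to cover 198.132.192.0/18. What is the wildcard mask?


Subnet mask: 255.255.192.0
Wildcard = 255.255.255.255 - subnet mask
255 - 255 = 0
255 - 255 = 0
255 - 192 = 63
255 - 0 = 255
Wildcard: 0.0.63.255


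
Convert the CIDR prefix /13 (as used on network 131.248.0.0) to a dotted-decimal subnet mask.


/13 means 13 network bits, 19 host bits
Binary: 11111111111110000000000000000000
Mask: 255.248.0.0


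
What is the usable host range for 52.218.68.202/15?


Network: 52.218.0.0
Broadcast: 52.219.255.255
First usable = network + 1
Last usable = broadcast - 1
Range: 52.218.0.1 to 52.219.255.254


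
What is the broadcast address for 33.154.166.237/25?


Network: 33.154.166.128/25
Host bits = 7
Set all host bits to 1:
Broadcast: 33.154.166.255


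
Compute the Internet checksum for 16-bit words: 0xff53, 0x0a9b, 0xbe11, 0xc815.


Sum all words (with carry folding):
+ 0xff53 = 0xff53
+ 0x0a9b = 0x09ef
+ 0xbe11 = 0xc800
+ 0xc815 = 0x9016
One's complement: ~0x9016
Checksum = 0x6fe9


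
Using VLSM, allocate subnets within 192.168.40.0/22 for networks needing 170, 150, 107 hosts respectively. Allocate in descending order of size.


170 hosts -> /24 (254 usable): 192.168.40.0/24
150 hosts -> /24 (254 usable): 192.168.41.0/24
107 hosts -> /25 (126 usable): 192.168.42.0/25
Allocation: 192.168.40.0/24 (170 hosts, 254 usable); 192.168.41.0/24 (150 hosts, 254 usable); 192.168.42.0/25 (107 hosts, 126 usable)


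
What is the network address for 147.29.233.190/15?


IP:   10010011.00011101.11101001.10111110
Mask: 11111111.11111110.00000000.00000000
AND operation:
Net:  10010011.00011100.00000000.00000000
Network: 147.28.0.0/15


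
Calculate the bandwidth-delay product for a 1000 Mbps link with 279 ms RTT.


BDP = bandwidth * RTT
= 1000 Mbps * 279 ms
= 1000 * 1e6 * 279 / 1000 bits
= 279000000 bits
= 34875000 bytes
= 34057.6172 KB
BDP = 279000000 bits (34875000 bytes)


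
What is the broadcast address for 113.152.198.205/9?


Network: 113.128.0.0/9
Host bits = 23
Set all host bits to 1:
Broadcast: 113.255.255.255


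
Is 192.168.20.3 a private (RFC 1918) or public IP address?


RFC 1918 private ranges:
  10.0.0.0/8 (10.0.0.0 - 10.255.255.255)
  172.16.0.0/12 (172.16.0.0 - 172.31.255.255)
  192.168.0.0/16 (192.168.0.0 - 192.168.255.255)
Private (in 192.168.0.0/16)


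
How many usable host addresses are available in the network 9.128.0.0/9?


Host bits = 32 - 9 = 23
Total addresses = 2^23 = 8388608
Usable = total - 2 (network and broadcast)
Usable hosts: 8388606


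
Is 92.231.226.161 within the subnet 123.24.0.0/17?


Subnet network: 123.24.0.0
Test IP AND mask: 92.231.128.0
No, 92.231.226.161 is not in 123.24.0.0/17


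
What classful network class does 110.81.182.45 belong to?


First octet: 110
Binary: 01101110
0xxxxxxx -> Class A (1-126)
Class A, default mask 255.0.0.0 (/8)


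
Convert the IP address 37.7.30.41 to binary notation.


37 = 00100101
7 = 00000111
30 = 00011110
41 = 00101001
Binary: 00100101.00000111.00011110.00101001


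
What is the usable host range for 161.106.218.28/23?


Network: 161.106.218.0
Broadcast: 161.106.219.255
First usable = network + 1
Last usable = broadcast - 1
Range: 161.106.218.1 to 161.106.219.254


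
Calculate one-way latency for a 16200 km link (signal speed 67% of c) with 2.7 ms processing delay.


Speed = 0.67 * 3e5 km/s = 201000 km/s
Propagation delay = 16200 / 201000 = 0.0806 s = 80.597 ms
Processing delay = 2.7 ms
Total one-way latency = 83.297 ms


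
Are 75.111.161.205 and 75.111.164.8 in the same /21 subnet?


Mask: 255.255.248.0
75.111.161.205 AND mask = 75.111.160.0
75.111.164.8 AND mask = 75.111.160.0
Yes, same subnet (75.111.160.0)


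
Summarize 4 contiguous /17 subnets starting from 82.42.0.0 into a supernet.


Original prefix: /17
Number of subnets: 4 = 2^2
New prefix = 17 - 2 = 15
Supernet: 82.42.0.0/15


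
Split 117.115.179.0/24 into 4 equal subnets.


New prefix = 24 + 2 = 26
Each subnet has 64 addresses
  117.115.179.0/26
  117.115.179.64/26
  117.115.179.128/26
  117.115.179.192/26
Subnets: 117.115.179.0/26, 117.115.179.64/26, 117.115.179.128/26, 117.115.179.192/26


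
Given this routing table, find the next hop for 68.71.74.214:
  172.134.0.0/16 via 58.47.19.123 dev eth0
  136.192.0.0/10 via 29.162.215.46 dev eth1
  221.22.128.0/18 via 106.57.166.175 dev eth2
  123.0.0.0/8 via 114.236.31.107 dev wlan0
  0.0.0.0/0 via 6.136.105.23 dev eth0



Longest prefix match for 68.71.74.214:
  /16 172.134.0.0: no
  /10 136.192.0.0: no
  /18 221.22.128.0: no
  /8 123.0.0.0: no
  /0 0.0.0.0: MATCH
Selected: next-hop 6.136.105.23 via eth0 (matched /0)


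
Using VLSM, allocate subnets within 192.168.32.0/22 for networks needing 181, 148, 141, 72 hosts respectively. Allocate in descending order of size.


181 hosts -> /24 (254 usable): 192.168.32.0/24
148 hosts -> /24 (254 usable): 192.168.33.0/24
141 hosts -> /24 (254 usable): 192.168.34.0/24
72 hosts -> /25 (126 usable): 192.168.35.0/25
Allocation: 192.168.32.0/24 (181 hosts, 254 usable); 192.168.33.0/24 (148 hosts, 254 usable); 192.168.34.0/24 (141 hosts, 254 usable); 192.168.35.0/25 (72 hosts, 126 usable)


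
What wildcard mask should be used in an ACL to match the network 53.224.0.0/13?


Subnet mask: 255.248.0.0
Wildcard = 255.255.255.255 - subnet mask
255 - 255 = 0
255 - 248 = 7
255 - 0 = 255
255 - 0 = 255
Wildcard: 0.7.255.255


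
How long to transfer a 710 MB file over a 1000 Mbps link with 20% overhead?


Effective throughput = 1000 * (1 - 20/100) = 800 Mbps
File size in Mb = 710 * 8 = 5680 Mb
Time = 5680 / 800
Time = 7.1 seconds


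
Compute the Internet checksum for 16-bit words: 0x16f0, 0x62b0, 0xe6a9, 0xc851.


Sum all words (with carry folding):
+ 0x16f0 = 0x16f0
+ 0x62b0 = 0x79a0
+ 0xe6a9 = 0x604a
+ 0xc851 = 0x289c
One's complement: ~0x289c
Checksum = 0xd763
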